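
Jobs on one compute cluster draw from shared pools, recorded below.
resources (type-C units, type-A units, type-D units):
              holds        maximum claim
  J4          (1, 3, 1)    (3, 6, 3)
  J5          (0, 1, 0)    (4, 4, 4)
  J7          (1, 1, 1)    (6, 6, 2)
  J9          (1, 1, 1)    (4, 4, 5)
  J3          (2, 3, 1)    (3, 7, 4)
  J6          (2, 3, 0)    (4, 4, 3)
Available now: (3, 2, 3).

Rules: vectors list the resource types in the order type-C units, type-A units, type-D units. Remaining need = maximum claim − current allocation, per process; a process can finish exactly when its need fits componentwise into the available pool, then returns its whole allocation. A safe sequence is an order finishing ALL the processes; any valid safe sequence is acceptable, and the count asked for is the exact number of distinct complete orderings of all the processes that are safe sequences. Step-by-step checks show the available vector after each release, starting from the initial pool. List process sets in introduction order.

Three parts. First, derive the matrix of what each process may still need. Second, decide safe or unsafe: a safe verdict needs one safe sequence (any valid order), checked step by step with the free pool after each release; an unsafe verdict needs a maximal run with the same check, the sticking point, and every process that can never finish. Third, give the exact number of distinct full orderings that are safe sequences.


(1) Remaining need (order type-C units, type-A units, type-D units):
  J4: (2, 3, 2)
  J5: (4, 3, 4)
  J7: (5, 5, 1)
  J9: (3, 3, 4)
  J3: (1, 4, 3)
  J6: (2, 1, 3)
(2) SAFE — a valid safe sequence is J6, J7, J5, J9, J4, J3.
Key observation: the order's first zero-slack moment is J6 ((2, 1, 3) needed, (3, 2, 3) free — a requested resource with nothing to spare).
Walking it through:
  pool = (3, 2, 3)
  J6: need (2, 1, 3) fits (3, 2, 3); releases (2, 3, 0), pool now (5, 5, 3)
  J7: need (5, 5, 1) fits (5, 5, 3); releases (1, 1, 1), pool now (6, 6, 4)
  J5: need (4, 3, 4) fits (6, 6, 4); releases (0, 1, 0), pool now (6, 7, 4)
  J9: need (3, 3, 4) fits (6, 7, 4); releases (1, 1, 1), pool now (7, 8, 5)
  J4: need (2, 3, 2) fits (7, 8, 5); releases (1, 3, 1), pool now (8, 11, 6)
  J3: need (1, 4, 3) fits (8, 11, 6); releases (2, 3, 1), pool now (10, 14, 7)
(3) Precisely 72 of the possible complete orderings are safe sequences.


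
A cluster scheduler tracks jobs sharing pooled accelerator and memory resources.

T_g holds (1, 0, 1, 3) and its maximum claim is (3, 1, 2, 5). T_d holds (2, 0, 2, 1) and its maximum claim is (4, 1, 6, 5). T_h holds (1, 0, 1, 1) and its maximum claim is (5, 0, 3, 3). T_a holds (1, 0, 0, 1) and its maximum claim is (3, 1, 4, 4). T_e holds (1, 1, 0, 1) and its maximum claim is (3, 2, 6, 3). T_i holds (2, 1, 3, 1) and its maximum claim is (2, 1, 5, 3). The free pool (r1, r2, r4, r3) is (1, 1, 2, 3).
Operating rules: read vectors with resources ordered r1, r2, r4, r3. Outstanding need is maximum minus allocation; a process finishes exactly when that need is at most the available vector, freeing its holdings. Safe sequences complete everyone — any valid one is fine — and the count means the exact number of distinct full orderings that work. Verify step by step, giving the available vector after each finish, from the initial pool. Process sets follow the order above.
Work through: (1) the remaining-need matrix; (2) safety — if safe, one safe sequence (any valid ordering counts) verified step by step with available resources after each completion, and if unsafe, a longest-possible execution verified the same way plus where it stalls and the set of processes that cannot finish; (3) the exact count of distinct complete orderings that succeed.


(1) Remaining need (order r1, r2, r4, r3):
  T_g: (2, 1, 1, 2)
  T_d: (2, 1, 4, 4)
  T_h: (4, 0, 2, 2)
  T_a: (2, 1, 4, 3)
  T_e: (2, 1, 6, 2)
  T_i: (0, 0, 2, 2)
(2) SAFE — a valid safe sequence is T_i, T_a, T_d, T_h, T_g, T_e.
Key observation: the first exact fit in this order is T_i — it needs (0, 0, 2, 2) with (1, 1, 2, 3) free, meeting a requested resource to the last unit.
Step-by-step check:
  pool = (1, 1, 2, 3)
  T_i: need (0, 0, 2, 2) fits (1, 1, 2, 3); releases (2, 1, 3, 1), pool now (3, 2, 5, 4)
  T_a: need (2, 1, 4, 3) fits (3, 2, 5, 4); releases (1, 0, 0, 1), pool now (4, 2, 5, 5)
  T_d: need (2, 1, 4, 4) fits (4, 2, 5, 5); releases (2, 0, 2, 1), pool now (6, 2, 7, 6)
  T_h: need (4, 0, 2, 2) fits (6, 2, 7, 6); releases (1, 0, 1, 1), pool now (7, 2, 8, 7)
  T_g: need (2, 1, 1, 2) fits (7, 2, 8, 7); releases (1, 0, 1, 3), pool now (8, 2, 9, 10)
  T_e: need (2, 1, 6, 2) fits (8, 2, 9, 10); releases (1, 1, 0, 1), pool now (9, 3, 9, 11)
(3) The exact count: 66 of the possible complete orderings are safe sequences.


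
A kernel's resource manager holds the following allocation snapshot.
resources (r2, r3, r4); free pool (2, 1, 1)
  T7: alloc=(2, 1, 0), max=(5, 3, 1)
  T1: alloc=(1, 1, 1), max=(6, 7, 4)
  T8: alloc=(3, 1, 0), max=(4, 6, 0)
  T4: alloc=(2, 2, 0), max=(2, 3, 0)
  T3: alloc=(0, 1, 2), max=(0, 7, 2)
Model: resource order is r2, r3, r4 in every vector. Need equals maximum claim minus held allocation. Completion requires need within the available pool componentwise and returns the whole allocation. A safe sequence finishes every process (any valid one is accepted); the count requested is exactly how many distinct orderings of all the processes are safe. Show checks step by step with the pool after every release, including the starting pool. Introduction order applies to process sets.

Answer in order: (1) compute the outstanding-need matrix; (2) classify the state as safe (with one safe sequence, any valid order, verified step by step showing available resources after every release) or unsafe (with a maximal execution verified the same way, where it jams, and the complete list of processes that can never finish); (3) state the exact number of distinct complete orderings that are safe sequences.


(1) Remaining need (order r2, r3, r4):
  T7: (3, 2, 1)
  T1: (5, 6, 3)
  T8: (1, 5, 0)
  T4: (0, 1, 0)
  T3: (0, 6, 0)
(2) The state is UNSAFE.
Key observation: T4, T7 can finish, but then (6, 4, 1) is all there is, and the blocked group's r3 demands exceed it.
The run T4, T7 cannot be extended any further. Step-by-step check:
  pool = (2, 1, 1)
  T4 needs (0, 1, 0) <= (2, 1, 1) -> finishes; pool += (2, 2, 0) = (4, 3, 1)
  T7 needs (3, 2, 1) <= (4, 3, 1) -> finishes; pool += (2, 1, 0) = (6, 4, 1)
  blocked: T1 wants (5, 6, 3), pool (6, 4, 1) — not enough r3 and r4
  blocked: T8 wants (1, 5, 0), pool (6, 4, 1) — not enough r3
  blocked: T3 wants (0, 6, 0), pool (6, 4, 1) — not enough r3
Permanently blocked: T1, T8 and T3.
(3) The exact count: 0 of the possible complete orderings are safe sequences.


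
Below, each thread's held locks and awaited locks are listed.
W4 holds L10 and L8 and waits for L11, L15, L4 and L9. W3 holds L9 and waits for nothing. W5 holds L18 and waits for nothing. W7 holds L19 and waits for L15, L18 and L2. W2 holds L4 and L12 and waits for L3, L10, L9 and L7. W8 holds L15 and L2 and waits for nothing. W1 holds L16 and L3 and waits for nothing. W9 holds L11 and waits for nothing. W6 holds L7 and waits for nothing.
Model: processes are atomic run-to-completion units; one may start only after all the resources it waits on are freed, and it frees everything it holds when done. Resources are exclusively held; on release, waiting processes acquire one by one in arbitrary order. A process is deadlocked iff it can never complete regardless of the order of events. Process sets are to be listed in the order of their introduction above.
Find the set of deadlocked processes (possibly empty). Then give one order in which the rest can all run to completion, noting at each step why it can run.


Deadlocked set: W4 and W2.
Key observation: the wait chain closes on itself along W4 -> W2 -> W4; no other process is dragged down with it.
One completion order for the rest: W1, W3, W8, W9, W5, W6, W7.
Verifying each step:
  W1: no waits; runs immediately, freeing L16 and L3
  W3: no waits; runs immediately, freeing L9
  W8: no waits; runs immediately, freeing L15 and L2
  W9: no waits; runs immediately, freeing L11
  W5: no waits; runs immediately, freeing L18
  W6: no waits; runs immediately, freeing L7
  W7 waits on L15, L18 and L2 — all released -> runs and releases L19


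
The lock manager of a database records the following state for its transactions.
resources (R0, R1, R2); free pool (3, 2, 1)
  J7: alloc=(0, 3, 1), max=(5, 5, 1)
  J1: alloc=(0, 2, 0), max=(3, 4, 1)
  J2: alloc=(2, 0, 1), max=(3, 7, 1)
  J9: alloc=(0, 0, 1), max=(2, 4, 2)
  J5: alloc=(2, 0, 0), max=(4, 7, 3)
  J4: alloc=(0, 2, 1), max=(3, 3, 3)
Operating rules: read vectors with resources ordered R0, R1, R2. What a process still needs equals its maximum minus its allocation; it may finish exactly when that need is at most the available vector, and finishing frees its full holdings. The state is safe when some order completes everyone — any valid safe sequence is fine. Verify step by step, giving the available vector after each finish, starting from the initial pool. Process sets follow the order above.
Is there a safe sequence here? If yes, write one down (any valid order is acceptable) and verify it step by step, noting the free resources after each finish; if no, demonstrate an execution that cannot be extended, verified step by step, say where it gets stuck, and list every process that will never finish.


UNSAFE.
Key observation: after J1, J9, J4 the pool peaks at (3, 6, 3), and each blocked process is short somewhere: J7 on R0; J2 on R1; J5 on R1.
Going as far as possible: J1, J9, J4; after that, nothing fits. Step-by-step check:
  pool = (3, 2, 1)
  run J1 (needs (3, 2, 1), free (3, 2, 1)); after release of (0, 2, 0) the pool is (3, 4, 1)
  run J9 (needs (2, 4, 1), free (3, 4, 1)); after release of (0, 0, 1) the pool is (3, 4, 2)
  run J4 (needs (3, 1, 2), free (3, 4, 2)); after release of (0, 2, 1) the pool is (3, 6, 3)
  J7 still needs (5, 2, 0) but only (3, 6, 3) is free — short on R0
  J2 still needs (1, 7, 0) but only (3, 6, 3) is free — short on R1
  J5 still needs (2, 7, 3) but only (3, 6, 3) is free — short on R1
Permanently blocked: J7, J2 and J5.


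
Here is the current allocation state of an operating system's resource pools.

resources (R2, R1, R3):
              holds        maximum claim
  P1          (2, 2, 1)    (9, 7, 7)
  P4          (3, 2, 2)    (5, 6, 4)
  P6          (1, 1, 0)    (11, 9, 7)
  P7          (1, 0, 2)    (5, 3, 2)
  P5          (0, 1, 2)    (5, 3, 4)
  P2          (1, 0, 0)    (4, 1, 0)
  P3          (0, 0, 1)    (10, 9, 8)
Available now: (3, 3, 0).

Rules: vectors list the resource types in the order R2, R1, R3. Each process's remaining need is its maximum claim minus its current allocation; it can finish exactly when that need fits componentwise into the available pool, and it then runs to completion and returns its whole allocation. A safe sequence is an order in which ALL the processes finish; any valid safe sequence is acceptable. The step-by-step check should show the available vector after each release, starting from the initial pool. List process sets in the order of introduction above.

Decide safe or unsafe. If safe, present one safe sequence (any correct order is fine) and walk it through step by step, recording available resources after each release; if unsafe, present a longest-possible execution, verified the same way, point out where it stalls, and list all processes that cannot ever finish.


SAFE, for example via the order P2, P7, P5, P4, P1, P6, P3.
Key observation: reading the order forward, P2 is the first process whose need (3, 1, 0) meets the free pool (3, 3, 0) exactly on a resource it requests.
Walking it through:
  pool = (3, 3, 0)
  run P2 (needs (3, 1, 0), free (3, 3, 0)); after release of (1, 0, 0) the pool is (4, 3, 0)
  run P7 (needs (4, 3, 0), free (4, 3, 0)); after release of (1, 0, 2) the pool is (5, 3, 2)
  run P5 (needs (5, 2, 2), free (5, 3, 2)); after release of (0, 1, 2) the pool is (5, 4, 4)
  run P4 (needs (2, 4, 2), free (5, 4, 4)); after release of (3, 2, 2) the pool is (8, 6, 6)
  run P1 (needs (7, 5, 6), free (8, 6, 6)); after release of (2, 2, 1) the pool is (10, 8, 7)
  run P6 (needs (10, 8, 7), free (10, 8, 7)); after release of (1, 1, 0) the pool is (11, 9, 7)
  run P3 (needs (10, 9, 7), free (11, 9, 7)); after release of (0, 0, 1) the pool is (11, 9, 8)


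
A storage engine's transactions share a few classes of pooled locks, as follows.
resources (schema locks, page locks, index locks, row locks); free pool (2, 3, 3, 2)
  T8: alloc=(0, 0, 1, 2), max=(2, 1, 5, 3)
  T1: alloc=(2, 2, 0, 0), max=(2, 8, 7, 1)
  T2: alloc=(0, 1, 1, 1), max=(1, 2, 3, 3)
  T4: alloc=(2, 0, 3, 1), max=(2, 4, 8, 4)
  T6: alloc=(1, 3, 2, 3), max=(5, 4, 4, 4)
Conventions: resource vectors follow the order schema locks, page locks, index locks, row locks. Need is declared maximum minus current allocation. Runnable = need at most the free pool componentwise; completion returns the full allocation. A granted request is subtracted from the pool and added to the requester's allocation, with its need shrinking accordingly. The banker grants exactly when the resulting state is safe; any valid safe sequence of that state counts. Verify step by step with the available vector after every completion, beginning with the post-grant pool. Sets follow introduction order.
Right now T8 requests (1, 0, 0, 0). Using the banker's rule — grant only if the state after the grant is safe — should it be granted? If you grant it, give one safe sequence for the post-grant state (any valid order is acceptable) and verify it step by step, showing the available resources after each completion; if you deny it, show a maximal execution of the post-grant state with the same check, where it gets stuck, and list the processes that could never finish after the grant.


GRANT. The post-grant state is safe; one safe sequence: T2, T8, T4, T6, T1.
Key observation: the grant leaves (1, 3, 3, 2) free — enough for T2, whose release restarts the cascade.
Step-by-step check of the post-grant state:
  pool = (1, 3, 3, 2)
  T2 needs (1, 1, 2, 2) <= (1, 3, 3, 2) -> finishes; pool += (0, 1, 1, 1) = (1, 4, 4, 3)
  T8 needs (1, 1, 4, 1) <= (1, 4, 4, 3) -> finishes; pool += (1, 0, 1, 2) = (2, 4, 5, 5)
  T4 needs (0, 4, 5, 3) <= (2, 4, 5, 5) -> finishes; pool += (2, 0, 3, 1) = (4, 4, 8, 6)
  T6 needs (4, 1, 2, 1) <= (4, 4, 8, 6) -> finishes; pool += (1, 3, 2, 3) = (5, 7, 10, 9)
  T1 needs (0, 6, 7, 1) <= (5, 7, 10, 9) -> finishes; pool += (2, 2, 0, 0) = (7, 9, 10, 9)


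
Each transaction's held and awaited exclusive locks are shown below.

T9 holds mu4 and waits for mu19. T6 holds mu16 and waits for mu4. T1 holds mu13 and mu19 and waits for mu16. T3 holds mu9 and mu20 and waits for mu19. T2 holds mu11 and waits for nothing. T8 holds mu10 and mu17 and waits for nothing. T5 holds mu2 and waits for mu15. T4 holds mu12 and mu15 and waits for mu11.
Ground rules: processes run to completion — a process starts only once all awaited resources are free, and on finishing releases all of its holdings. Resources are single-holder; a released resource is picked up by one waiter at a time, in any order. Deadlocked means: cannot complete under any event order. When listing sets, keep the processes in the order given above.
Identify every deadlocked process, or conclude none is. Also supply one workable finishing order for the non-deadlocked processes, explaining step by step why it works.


The deadlocked set is T9, T6, T1 and T3.
Key observation: the loop T9 -> T1 -> T6 -> T9 blocks itself forever; T3 waits into the deadlock from upstream.
A valid finishing order for the others: T2, T4, T8, T5.
Check, step by step:
  T2: no waits; runs immediately, freeing mu11
  run T4 (all its waits — mu11 — are resolved); releases mu12 and mu15
  T8: no waits; runs immediately, freeing mu10 and mu17
  run T5 (all its waits — mu15 — are resolved); releases mu2


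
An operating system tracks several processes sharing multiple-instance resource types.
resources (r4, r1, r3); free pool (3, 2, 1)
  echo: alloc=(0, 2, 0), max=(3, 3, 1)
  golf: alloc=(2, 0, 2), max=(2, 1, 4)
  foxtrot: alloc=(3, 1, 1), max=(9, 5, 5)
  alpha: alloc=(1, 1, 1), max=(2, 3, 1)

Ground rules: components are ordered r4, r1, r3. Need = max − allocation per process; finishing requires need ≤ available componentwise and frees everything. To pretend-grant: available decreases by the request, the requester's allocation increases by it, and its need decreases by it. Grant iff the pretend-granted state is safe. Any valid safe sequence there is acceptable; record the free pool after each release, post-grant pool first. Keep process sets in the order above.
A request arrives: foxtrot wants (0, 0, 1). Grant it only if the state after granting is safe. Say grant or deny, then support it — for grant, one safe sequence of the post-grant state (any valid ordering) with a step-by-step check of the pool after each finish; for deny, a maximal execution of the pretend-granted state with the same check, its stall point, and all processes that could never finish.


DENY — the pretend-granted state is unsafe.
Key observation: once alpha, echo finish, the pool peaks at (4, 5, 1) — and every remaining process still needs more r3 than that.
After a pretend grant, a maximal execution: alpha, echo — then nothing else fits. Verifying each step:
  pool = (3, 2, 0)
  run alpha (needs (1, 2, 0), free (3, 2, 0)); after release of (1, 1, 1) the pool is (4, 3, 1)
  run echo (needs (3, 1, 1), free (4, 3, 1)); after release of (0, 2, 0) the pool is (4, 5, 1)
  blocked: golf wants (0, 1, 2), pool (4, 5, 1) — not enough r3
  blocked: foxtrot wants (6, 4, 3), pool (4, 5, 1) — not enough r4 and r3
Post-grant, the permanently blocked set is golf and foxtrot.


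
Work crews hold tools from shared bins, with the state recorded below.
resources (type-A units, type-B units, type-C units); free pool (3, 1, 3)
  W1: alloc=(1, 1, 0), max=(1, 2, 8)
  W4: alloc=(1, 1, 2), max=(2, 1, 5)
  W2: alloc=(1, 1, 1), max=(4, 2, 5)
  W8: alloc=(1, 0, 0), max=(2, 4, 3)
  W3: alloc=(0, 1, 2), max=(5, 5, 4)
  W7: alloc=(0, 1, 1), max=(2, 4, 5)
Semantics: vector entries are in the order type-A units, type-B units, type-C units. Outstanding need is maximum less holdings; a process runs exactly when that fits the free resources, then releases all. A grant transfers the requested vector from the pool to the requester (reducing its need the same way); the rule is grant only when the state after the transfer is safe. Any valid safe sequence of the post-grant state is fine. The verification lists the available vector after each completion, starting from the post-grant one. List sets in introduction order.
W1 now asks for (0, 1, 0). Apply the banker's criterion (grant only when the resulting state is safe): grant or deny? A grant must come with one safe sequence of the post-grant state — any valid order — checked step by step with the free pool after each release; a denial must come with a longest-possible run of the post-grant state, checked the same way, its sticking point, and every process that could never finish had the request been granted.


DENY — the pretend-granted state is unsafe.
Key observation: after W4, W2 the pool peaks at (5, 2, 6), and each blocked process is short somewhere: W1 on type-C units; W8 on type-B units; W3 on type-B units; W7 on type-B units.
Pretend the grant happened; the run W4, W2 goes as far as possible. Verifying each step:
  pool = (3, 0, 3)
  W4 needs (1, 0, 3) <= (3, 0, 3) -> finishes; pool += (1, 1, 2) = (4, 1, 5)
  W2 needs (3, 1, 4) <= (4, 1, 5) -> finishes; pool += (1, 1, 1) = (5, 2, 6)
  W1 still needs (0, 0, 8) but only (5, 2, 6) is free — short on type-C units
  W8 still needs (1, 4, 3) but only (5, 2, 6) is free — short on type-B units
  W3 still needs (5, 4, 2) but only (5, 2, 6) is free — short on type-B units
  W7 still needs (2, 3, 4) but only (5, 2, 6) is free — short on type-B units
Post-grant, the permanently blocked set is W1, W8, W3 and W7.


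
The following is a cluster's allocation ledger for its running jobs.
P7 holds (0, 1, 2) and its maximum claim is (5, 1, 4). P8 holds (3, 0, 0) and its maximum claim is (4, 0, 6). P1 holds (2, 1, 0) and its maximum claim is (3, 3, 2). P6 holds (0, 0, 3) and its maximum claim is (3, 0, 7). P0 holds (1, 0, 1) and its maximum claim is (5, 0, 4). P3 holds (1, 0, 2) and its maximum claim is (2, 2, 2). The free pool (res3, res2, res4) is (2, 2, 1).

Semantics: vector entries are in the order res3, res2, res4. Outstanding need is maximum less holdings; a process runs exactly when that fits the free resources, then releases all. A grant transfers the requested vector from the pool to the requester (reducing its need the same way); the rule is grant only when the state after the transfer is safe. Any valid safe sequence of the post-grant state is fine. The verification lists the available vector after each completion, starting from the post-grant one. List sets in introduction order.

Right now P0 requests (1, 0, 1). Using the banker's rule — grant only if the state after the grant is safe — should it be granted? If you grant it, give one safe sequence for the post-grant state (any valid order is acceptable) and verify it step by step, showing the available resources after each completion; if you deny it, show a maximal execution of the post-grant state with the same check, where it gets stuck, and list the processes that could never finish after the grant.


GRANT — the state after the grant stays safe, e.g. via P3, P1, P0, P7, P8, P6.
Key observation: granting shrinks the pool to (1, 2, 0), yet P3 still fits and the chain goes through.
Step-by-step check of the post-grant state:
  pool = (1, 2, 0)
  P3 needs (1, 2, 0) <= (1, 2, 0) -> finishes; pool += (1, 0, 2) = (2, 2, 2)
  P1 needs (1, 2, 2) <= (2, 2, 2) -> finishes; pool += (2, 1, 0) = (4, 3, 2)
  P0 needs (3, 0, 2) <= (4, 3, 2) -> finishes; pool += (2, 0, 2) = (6, 3, 4)
  P7 needs (5, 0, 2) <= (6, 3, 4) -> finishes; pool += (0, 1, 2) = (6, 4, 6)
  P8 needs (1, 0, 6) <= (6, 4, 6) -> finishes; pool += (3, 0, 0) = (9, 4, 6)
  P6 needs (3, 0, 4) <= (9, 4, 6) -> finishes; pool += (0, 0, 3) = (9, 4, 9)


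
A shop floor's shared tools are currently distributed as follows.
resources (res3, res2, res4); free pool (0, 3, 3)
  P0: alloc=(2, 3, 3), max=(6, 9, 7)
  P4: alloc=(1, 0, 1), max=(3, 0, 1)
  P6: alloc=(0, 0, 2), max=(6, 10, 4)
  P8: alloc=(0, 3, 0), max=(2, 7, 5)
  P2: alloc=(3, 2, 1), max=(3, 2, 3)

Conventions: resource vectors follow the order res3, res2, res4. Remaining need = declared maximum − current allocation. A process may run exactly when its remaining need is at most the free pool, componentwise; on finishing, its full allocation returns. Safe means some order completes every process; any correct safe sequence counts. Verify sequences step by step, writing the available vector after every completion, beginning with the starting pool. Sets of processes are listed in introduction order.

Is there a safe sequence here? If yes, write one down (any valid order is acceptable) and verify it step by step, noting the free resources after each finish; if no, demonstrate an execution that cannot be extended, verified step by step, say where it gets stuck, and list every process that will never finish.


SAFE — a valid safe sequence is P2, P4, P8, P0, P6.
Key observation: at P8 the run first touches a limit — (2, 4, 5) against (4, 5, 5), exact on a resource it actually requests.
Walking it through:
  pool = (0, 3, 3)
  run P2 (needs (0, 0, 2), free (0, 3, 3)); after release of (3, 2, 1) the pool is (3, 5, 4)
  run P4 (needs (2, 0, 0), free (3, 5, 4)); after release of (1, 0, 1) the pool is (4, 5, 5)
  run P8 (needs (2, 4, 5), free (4, 5, 5)); after release of (0, 3, 0) the pool is (4, 8, 5)
  run P0 (needs (4, 6, 4), free (4, 8, 5)); after release of (2, 3, 3) the pool is (6, 11, 8)
  run P6 (needs (6, 10, 2), free (6, 11, 8)); after release of (0, 0, 2) the pool is (6, 11, 10)


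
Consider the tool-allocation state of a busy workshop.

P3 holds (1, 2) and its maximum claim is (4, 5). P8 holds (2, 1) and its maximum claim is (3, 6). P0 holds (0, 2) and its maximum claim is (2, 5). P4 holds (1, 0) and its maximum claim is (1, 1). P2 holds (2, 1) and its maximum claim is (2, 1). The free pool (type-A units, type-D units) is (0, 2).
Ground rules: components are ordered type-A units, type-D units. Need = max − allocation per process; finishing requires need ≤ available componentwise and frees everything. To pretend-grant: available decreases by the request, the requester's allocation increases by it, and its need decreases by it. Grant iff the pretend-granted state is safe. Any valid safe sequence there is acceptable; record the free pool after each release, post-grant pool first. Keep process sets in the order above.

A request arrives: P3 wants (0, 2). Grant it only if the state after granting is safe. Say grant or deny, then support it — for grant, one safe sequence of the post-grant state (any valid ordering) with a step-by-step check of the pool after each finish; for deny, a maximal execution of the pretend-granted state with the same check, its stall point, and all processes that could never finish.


GRANT. The post-grant state is safe; one safe sequence: P2, P4, P3, P0, P8.
Key observation: even at the reduced pool (0, 0), P2 fits immediately, so safety survives the grant.
Step-by-step check of the post-grant state:
  pool = (0, 0)
  run P2 (needs (0, 0), free (0, 0)); after release of (2, 1) the pool is (2, 1)
  run P4 (needs (0, 1), free (2, 1)); after release of (1, 0) the pool is (3, 1)
  run P3 (needs (3, 1), free (3, 1)); after release of (1, 4) the pool is (4, 5)
  run P0 (needs (2, 3), free (4, 5)); after release of (0, 2) the pool is (4, 7)
  run P8 (needs (1, 5), free (4, 7)); after release of (2, 1) the pool is (6, 8)


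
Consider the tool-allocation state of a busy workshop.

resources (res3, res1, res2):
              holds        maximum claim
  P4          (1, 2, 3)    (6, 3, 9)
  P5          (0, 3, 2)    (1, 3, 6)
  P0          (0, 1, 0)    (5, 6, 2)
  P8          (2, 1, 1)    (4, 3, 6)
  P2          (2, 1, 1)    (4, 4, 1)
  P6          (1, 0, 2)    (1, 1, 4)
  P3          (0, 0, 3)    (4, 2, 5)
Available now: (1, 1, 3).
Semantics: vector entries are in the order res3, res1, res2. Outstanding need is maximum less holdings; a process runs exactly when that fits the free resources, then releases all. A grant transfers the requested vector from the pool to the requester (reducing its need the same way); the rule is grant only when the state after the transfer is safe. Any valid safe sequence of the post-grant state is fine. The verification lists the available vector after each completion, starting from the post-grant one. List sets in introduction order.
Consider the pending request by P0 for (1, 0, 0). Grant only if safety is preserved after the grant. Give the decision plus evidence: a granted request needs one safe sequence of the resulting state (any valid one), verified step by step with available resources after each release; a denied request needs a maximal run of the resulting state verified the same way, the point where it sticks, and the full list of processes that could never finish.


DENY: after the grant no complete ordering would exist.
Key observation: even finishing P6, P5 leaves just (1, 4, 7) free — too little res3 for any of the remaining processes.
Pretend the grant happened; the run P6, P5 goes as far as possible. Check, step by step:
  pool = (0, 1, 3)
  P6 needs (0, 1, 2) <= (0, 1, 3) -> finishes; pool += (1, 0, 2) = (1, 1, 5)
  P5 needs (1, 0, 4) <= (1, 1, 5) -> finishes; pool += (0, 3, 2) = (1, 4, 7)
  P4 cannot run: need (5, 1, 6) vs free (1, 4, 7) (insufficient res3)
  P0 cannot run: need (4, 5, 2) vs free (1, 4, 7) (insufficient res3 and res1)
  P8 cannot run: need (2, 2, 5) vs free (1, 4, 7) (insufficient res3)
  P2 cannot run: need (2, 3, 0) vs free (1, 4, 7) (insufficient res3)
  P3 cannot run: need (4, 2, 2) vs free (1, 4, 7) (insufficient res3)
Processes that could never finish after the grant: P4, P0, P8, P2 and P3.


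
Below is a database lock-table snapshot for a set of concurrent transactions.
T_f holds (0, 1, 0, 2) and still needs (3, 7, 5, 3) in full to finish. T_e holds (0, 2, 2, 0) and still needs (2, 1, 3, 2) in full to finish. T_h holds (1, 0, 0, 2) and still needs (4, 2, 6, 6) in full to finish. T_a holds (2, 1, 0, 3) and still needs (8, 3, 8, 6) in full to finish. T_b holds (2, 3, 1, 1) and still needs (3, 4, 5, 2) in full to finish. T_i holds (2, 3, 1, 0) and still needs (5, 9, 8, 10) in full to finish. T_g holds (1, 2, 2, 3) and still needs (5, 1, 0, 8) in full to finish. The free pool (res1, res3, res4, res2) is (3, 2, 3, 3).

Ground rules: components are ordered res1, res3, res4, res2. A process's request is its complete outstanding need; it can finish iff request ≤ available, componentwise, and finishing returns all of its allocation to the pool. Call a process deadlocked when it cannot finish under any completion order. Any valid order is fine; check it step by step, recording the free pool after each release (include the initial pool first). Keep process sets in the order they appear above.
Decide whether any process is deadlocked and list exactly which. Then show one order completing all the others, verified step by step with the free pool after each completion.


Nothing here is deadlocked.
Key observation: the pool covers T_e at once, and every later process fits after earlier releases.
A valid finishing order for the others: T_e, T_b, T_f, T_h, T_g, T_i, T_a. Check, step by step:
  pool = (3, 2, 3, 3)
  T_e: need (2, 1, 3, 2) fits (3, 2, 3, 3); releases (0, 2, 2, 0), pool now (3, 4, 5, 3)
  T_b: need (3, 4, 5, 2) fits (3, 4, 5, 3); releases (2, 3, 1, 1), pool now (5, 7, 6, 4)
  T_f: need (3, 7, 5, 3) fits (5, 7, 6, 4); releases (0, 1, 0, 2), pool now (5, 8, 6, 6)
  T_h: need (4, 2, 6, 6) fits (5, 8, 6, 6); releases (1, 0, 0, 2), pool now (6, 8, 6, 8)
  T_g: need (5, 1, 0, 8) fits (6, 8, 6, 8); releases (1, 2, 2, 3), pool now (7, 10, 8, 11)
  T_i: need (5, 9, 8, 10) fits (7, 10, 8, 11); releases (2, 3, 1, 0), pool now (9, 13, 9, 11)
  T_a: need (8, 3, 8, 6) fits (9, 13, 9, 11); releases (2, 1, 0, 3), pool now (11, 14, 9, 14)


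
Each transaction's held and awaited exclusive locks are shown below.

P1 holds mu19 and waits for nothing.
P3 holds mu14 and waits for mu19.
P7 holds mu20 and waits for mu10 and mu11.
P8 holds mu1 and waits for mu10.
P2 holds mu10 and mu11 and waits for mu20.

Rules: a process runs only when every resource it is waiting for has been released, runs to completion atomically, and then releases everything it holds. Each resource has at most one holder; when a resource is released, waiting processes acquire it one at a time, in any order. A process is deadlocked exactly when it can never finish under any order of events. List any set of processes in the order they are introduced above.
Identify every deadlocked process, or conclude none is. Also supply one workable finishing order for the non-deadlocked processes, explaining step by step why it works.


Deadlocked set: P7, P8 and P2.
Key observation: the loop P7 -> P2 -> P7 blocks itself forever; P8 waits into the deadlock from upstream.
A valid finishing order for the others: P1, P3.
Step-by-step check:
  P1: no waits; runs immediately, freeing mu19
  P3: everything it awaited (mu19) is free; runs, freeing mu14


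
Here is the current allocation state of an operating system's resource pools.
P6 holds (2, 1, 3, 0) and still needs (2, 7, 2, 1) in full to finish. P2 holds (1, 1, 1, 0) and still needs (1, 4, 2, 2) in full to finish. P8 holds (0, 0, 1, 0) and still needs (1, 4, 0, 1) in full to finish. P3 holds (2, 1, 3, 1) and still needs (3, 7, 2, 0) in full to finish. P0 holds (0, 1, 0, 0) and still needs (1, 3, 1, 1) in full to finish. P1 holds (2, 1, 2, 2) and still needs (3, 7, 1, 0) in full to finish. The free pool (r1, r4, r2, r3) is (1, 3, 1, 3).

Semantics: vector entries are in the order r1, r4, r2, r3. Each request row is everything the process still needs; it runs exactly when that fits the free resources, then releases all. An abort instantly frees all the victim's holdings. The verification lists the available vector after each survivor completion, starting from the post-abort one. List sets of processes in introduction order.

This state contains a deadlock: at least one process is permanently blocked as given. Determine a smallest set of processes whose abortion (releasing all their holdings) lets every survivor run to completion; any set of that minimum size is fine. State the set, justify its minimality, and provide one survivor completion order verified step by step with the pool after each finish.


The answer: abort P6 and P1.
Key observation: before aborting P6 and P1, P3 was permanently blocked — no order could ever run it; afterwards it completes at step 4.
No one abort is enough; case by case: P6 alone leaves P3 blocked (short on r4); P2 alone leaves P6 blocked (short on r4); P8 alone leaves P6 blocked (short on r4); P3 alone leaves P6 blocked (short on r4); P0 alone leaves P6 blocked (short on r4); P1 alone leaves P6 blocked (short on r4).
Survivors finish in the order: P8, P0, P2, P3. Check, step by step (pool after the aborts first):
  pool = (5, 5, 6, 5)
  run P8 (needs (1, 4, 0, 1), free (5, 5, 6, 5)); after release of (0, 0, 1, 0) the pool is (5, 5, 7, 5)
  run P0 (needs (1, 3, 1, 1), free (5, 5, 7, 5)); after release of (0, 1, 0, 0) the pool is (5, 6, 7, 5)
  run P2 (needs (1, 4, 2, 2), free (5, 6, 7, 5)); after release of (1, 1, 1, 0) the pool is (6, 7, 8, 5)
  run P3 (needs (3, 7, 2, 0), free (6, 7, 8, 5)); after release of (2, 1, 3, 1) the pool is (8, 8, 11, 6)


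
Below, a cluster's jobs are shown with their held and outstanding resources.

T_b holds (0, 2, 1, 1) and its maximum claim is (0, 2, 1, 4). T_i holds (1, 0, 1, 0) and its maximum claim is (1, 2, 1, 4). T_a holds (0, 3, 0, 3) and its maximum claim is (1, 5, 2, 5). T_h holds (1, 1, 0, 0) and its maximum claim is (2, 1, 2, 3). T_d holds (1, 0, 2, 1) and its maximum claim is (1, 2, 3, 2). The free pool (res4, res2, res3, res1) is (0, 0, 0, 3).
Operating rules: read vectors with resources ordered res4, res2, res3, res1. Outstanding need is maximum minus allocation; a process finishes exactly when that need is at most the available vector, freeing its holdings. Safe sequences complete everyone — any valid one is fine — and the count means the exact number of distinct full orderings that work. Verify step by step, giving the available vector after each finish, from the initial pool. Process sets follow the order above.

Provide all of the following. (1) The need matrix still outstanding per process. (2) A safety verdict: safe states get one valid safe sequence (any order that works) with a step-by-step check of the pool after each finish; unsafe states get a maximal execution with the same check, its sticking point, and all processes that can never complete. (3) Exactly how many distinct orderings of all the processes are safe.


(1) Outstanding need per process (order res4, res2, res3, res1):
  T_b: (0, 0, 0, 3)
  T_i: (0, 2, 0, 4)
  T_a: (1, 2, 2, 2)
  T_h: (1, 0, 2, 3)
  T_d: (0, 2, 1, 1)
(2) SAFE. One safe sequence: T_b, T_i, T_a, T_h, T_d.
Key observation: T_b marks the first exact bind of the order: its need (0, 0, 0, 3) fits the free (0, 0, 0, 3) with zero slack on a requested resource.
Check, step by step:
  pool = (0, 0, 0, 3)
  run T_b (needs (0, 0, 0, 3), free (0, 0, 0, 3)); after release of (0, 2, 1, 1) the pool is (0, 2, 1, 4)
  run T_i (needs (0, 2, 0, 4), free (0, 2, 1, 4)); after release of (1, 0, 1, 0) the pool is (1, 2, 2, 4)
  run T_a (needs (1, 2, 2, 2), free (1, 2, 2, 4)); after release of (0, 3, 0, 3) the pool is (1, 5, 2, 7)
  run T_h (needs (1, 0, 2, 3), free (1, 5, 2, 7)); after release of (1, 1, 0, 0) the pool is (2, 6, 2, 7)
  run T_d (needs (0, 2, 1, 1), free (2, 6, 2, 7)); after release of (1, 0, 2, 1) the pool is (3, 6, 4, 8)
(3) Exactly 12 of the possible complete orderings are safe sequences.


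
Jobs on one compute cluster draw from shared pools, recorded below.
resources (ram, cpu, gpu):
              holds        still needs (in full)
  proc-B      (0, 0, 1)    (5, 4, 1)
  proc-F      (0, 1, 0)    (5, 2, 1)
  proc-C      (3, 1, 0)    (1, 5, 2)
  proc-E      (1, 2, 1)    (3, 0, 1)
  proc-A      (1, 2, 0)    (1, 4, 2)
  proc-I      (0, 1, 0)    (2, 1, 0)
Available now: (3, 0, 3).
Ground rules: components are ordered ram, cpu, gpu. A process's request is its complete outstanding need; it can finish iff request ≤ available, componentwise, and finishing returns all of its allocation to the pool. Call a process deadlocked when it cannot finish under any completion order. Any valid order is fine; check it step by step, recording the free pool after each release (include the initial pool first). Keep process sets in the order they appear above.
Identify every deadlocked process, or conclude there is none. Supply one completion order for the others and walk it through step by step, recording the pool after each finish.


The deadlocked set is proc-B, proc-F, proc-C and proc-A.
Key observation: after proc-E, proc-I the pool peaks at (4, 3, 4), and each blocked process is short somewhere: proc-B on ram, cpu; proc-F on ram; proc-C on cpu; proc-A on cpu.
A valid finishing order for the others: proc-E, proc-I. Step-by-step check:
  pool = (3, 0, 3)
  run proc-E (needs (3, 0, 1), free (3, 0, 3)); after release of (1, 2, 1) the pool is (4, 2, 4)
  run proc-I (needs (2, 1, 0), free (4, 2, 4)); after release of (0, 1, 0) the pool is (4, 3, 4)
None of the blocked processes ever fits:
  blocked: proc-B wants (5, 4, 1), pool (4, 3, 4) — not enough ram and cpu
  blocked: proc-F wants (5, 2, 1), pool (4, 3, 4) — not enough ram
  blocked: proc-C wants (1, 5, 2), pool (4, 3, 4) — not enough cpu
  blocked: proc-A wants (1, 4, 2), pool (4, 3, 4) — not enough cpu


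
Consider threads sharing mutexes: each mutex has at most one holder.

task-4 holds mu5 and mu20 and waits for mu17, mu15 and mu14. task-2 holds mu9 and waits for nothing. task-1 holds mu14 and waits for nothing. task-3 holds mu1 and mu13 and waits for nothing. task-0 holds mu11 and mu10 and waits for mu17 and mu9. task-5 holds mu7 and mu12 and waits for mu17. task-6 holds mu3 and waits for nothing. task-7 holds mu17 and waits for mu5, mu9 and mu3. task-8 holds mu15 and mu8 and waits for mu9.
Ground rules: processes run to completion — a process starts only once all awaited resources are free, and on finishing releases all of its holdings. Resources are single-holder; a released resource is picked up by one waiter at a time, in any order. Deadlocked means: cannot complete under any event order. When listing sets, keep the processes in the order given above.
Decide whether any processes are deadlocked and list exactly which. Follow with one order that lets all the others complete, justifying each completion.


Deadlocked set: task-4, task-0, task-5 and task-7.
Key observation: along task-4 -> task-7 -> task-4, each member waits on what the next one holds — a deadlock; task-0 and task-5 wait into the deadlock from upstream.
The rest can finish in the order task-2, task-8, task-3, task-6, task-1.
Step-by-step check:
  run task-2 (it waits on nothing); releases mu9
  task-8: everything it awaited (mu9) is free; runs, freeing mu15 and mu8
  run task-3 (it waits on nothing); releases mu1 and mu13
  run task-6 (it waits on nothing); releases mu3
  run task-1 (it waits on nothing); releases mu14


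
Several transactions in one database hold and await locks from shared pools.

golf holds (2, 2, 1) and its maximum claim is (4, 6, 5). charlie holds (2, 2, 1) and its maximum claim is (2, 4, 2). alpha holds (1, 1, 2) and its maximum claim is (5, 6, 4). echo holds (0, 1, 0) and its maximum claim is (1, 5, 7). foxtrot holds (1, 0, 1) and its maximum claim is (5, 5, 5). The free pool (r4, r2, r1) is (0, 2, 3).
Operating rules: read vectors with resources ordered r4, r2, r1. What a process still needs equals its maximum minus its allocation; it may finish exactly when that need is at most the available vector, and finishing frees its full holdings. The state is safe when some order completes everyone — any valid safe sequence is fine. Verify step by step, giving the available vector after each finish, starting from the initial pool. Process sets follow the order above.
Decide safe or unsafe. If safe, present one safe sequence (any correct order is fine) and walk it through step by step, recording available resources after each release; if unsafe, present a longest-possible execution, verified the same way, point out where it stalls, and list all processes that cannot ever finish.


SAFE — a valid safe sequence is charlie, golf, alpha, foxtrot, echo.
Key observation: at charlie the run first touches a limit — (0, 2, 1) against (0, 2, 3), exact on a resource it actually requests.
Walking it through:
  pool = (0, 2, 3)
  run charlie (needs (0, 2, 1), free (0, 2, 3)); after release of (2, 2, 1) the pool is (2, 4, 4)
  run golf (needs (2, 4, 4), free (2, 4, 4)); after release of (2, 2, 1) the pool is (4, 6, 5)
  run alpha (needs (4, 5, 2), free (4, 6, 5)); after release of (1, 1, 2) the pool is (5, 7, 7)
  run foxtrot (needs (4, 5, 4), free (5, 7, 7)); after release of (1, 0, 1) the pool is (6, 7, 8)
  run echo (needs (1, 4, 7), free (6, 7, 8)); after release of (0, 1, 0) the pool is (6, 8, 8)
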